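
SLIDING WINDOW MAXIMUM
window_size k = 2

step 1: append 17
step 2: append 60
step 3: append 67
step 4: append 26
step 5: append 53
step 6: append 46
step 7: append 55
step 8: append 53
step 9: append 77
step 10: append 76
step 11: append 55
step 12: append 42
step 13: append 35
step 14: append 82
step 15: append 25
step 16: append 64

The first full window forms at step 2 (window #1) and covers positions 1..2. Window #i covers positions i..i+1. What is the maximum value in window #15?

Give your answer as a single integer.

Answer: 64

Derivation:
step 1: append 17 -> window=[17] (not full yet)
step 2: append 60 -> window=[17, 60] -> max=60
step 3: append 67 -> window=[60, 67] -> max=67
step 4: append 26 -> window=[67, 26] -> max=67
step 5: append 53 -> window=[26, 53] -> max=53
step 6: append 46 -> window=[53, 46] -> max=53
step 7: append 55 -> window=[46, 55] -> max=55
step 8: append 53 -> window=[55, 53] -> max=55
step 9: append 77 -> window=[53, 77] -> max=77
step 10: append 76 -> window=[77, 76] -> max=77
step 11: append 55 -> window=[76, 55] -> max=76
step 12: append 42 -> window=[55, 42] -> max=55
step 13: append 35 -> window=[42, 35] -> max=42
step 14: append 82 -> window=[35, 82] -> max=82
step 15: append 25 -> window=[82, 25] -> max=82
step 16: append 64 -> window=[25, 64] -> max=64
Window #15 max = 64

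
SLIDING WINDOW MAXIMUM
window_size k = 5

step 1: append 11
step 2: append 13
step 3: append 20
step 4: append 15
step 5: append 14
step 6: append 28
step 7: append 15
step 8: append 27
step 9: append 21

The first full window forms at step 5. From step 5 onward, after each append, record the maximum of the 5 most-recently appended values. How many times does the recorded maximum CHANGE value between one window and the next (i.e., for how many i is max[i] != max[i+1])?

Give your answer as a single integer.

step 1: append 11 -> window=[11] (not full yet)
step 2: append 13 -> window=[11, 13] (not full yet)
step 3: append 20 -> window=[11, 13, 20] (not full yet)
step 4: append 15 -> window=[11, 13, 20, 15] (not full yet)
step 5: append 14 -> window=[11, 13, 20, 15, 14] -> max=20
step 6: append 28 -> window=[13, 20, 15, 14, 28] -> max=28
step 7: append 15 -> window=[20, 15, 14, 28, 15] -> max=28
step 8: append 27 -> window=[15, 14, 28, 15, 27] -> max=28
step 9: append 21 -> window=[14, 28, 15, 27, 21] -> max=28
Recorded maximums: 20 28 28 28 28
Changes between consecutive maximums: 1

Answer: 1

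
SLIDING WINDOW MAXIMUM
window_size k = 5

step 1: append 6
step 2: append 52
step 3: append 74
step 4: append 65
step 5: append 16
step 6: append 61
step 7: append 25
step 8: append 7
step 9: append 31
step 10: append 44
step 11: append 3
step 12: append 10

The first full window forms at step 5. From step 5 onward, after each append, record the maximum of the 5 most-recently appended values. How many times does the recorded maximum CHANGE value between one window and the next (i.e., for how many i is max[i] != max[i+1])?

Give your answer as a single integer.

step 1: append 6 -> window=[6] (not full yet)
step 2: append 52 -> window=[6, 52] (not full yet)
step 3: append 74 -> window=[6, 52, 74] (not full yet)
step 4: append 65 -> window=[6, 52, 74, 65] (not full yet)
step 5: append 16 -> window=[6, 52, 74, 65, 16] -> max=74
step 6: append 61 -> window=[52, 74, 65, 16, 61] -> max=74
step 7: append 25 -> window=[74, 65, 16, 61, 25] -> max=74
step 8: append 7 -> window=[65, 16, 61, 25, 7] -> max=65
step 9: append 31 -> window=[16, 61, 25, 7, 31] -> max=61
step 10: append 44 -> window=[61, 25, 7, 31, 44] -> max=61
step 11: append 3 -> window=[25, 7, 31, 44, 3] -> max=44
step 12: append 10 -> window=[7, 31, 44, 3, 10] -> max=44
Recorded maximums: 74 74 74 65 61 61 44 44
Changes between consecutive maximums: 3

Answer: 3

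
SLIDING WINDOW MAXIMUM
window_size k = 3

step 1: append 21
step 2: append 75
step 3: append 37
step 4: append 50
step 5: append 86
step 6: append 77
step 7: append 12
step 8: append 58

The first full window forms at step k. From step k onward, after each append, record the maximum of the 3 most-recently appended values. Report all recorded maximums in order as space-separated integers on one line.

step 1: append 21 -> window=[21] (not full yet)
step 2: append 75 -> window=[21, 75] (not full yet)
step 3: append 37 -> window=[21, 75, 37] -> max=75
step 4: append 50 -> window=[75, 37, 50] -> max=75
step 5: append 86 -> window=[37, 50, 86] -> max=86
step 6: append 77 -> window=[50, 86, 77] -> max=86
step 7: append 12 -> window=[86, 77, 12] -> max=86
step 8: append 58 -> window=[77, 12, 58] -> max=77

Answer: 75 75 86 86 86 77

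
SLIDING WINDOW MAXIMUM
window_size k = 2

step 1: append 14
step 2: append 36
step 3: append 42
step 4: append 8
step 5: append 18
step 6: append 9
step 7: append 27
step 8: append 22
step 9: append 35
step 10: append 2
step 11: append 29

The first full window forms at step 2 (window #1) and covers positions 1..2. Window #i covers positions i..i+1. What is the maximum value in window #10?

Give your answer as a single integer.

step 1: append 14 -> window=[14] (not full yet)
step 2: append 36 -> window=[14, 36] -> max=36
step 3: append 42 -> window=[36, 42] -> max=42
step 4: append 8 -> window=[42, 8] -> max=42
step 5: append 18 -> window=[8, 18] -> max=18
step 6: append 9 -> window=[18, 9] -> max=18
step 7: append 27 -> window=[9, 27] -> max=27
step 8: append 22 -> window=[27, 22] -> max=27
step 9: append 35 -> window=[22, 35] -> max=35
step 10: append 2 -> window=[35, 2] -> max=35
step 11: append 29 -> window=[2, 29] -> max=29
Window #10 max = 29

Answer: 29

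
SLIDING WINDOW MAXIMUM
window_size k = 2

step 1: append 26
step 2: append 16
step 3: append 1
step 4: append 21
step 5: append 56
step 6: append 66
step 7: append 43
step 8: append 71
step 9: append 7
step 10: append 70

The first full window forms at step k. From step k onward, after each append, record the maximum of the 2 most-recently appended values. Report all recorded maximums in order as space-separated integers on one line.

step 1: append 26 -> window=[26] (not full yet)
step 2: append 16 -> window=[26, 16] -> max=26
step 3: append 1 -> window=[16, 1] -> max=16
step 4: append 21 -> window=[1, 21] -> max=21
step 5: append 56 -> window=[21, 56] -> max=56
step 6: append 66 -> window=[56, 66] -> max=66
step 7: append 43 -> window=[66, 43] -> max=66
step 8: append 71 -> window=[43, 71] -> max=71
step 9: append 7 -> window=[71, 7] -> max=71
step 10: append 70 -> window=[7, 70] -> max=70

Answer: 26 16 21 56 66 66 71 71 70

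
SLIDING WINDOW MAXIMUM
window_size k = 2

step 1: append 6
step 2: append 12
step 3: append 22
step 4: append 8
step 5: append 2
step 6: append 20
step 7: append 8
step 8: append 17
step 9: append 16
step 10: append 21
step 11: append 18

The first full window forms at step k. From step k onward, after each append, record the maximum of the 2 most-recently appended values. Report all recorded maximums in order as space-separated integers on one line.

Answer: 12 22 22 8 20 20 17 17 21 21

Derivation:
step 1: append 6 -> window=[6] (not full yet)
step 2: append 12 -> window=[6, 12] -> max=12
step 3: append 22 -> window=[12, 22] -> max=22
step 4: append 8 -> window=[22, 8] -> max=22
step 5: append 2 -> window=[8, 2] -> max=8
step 6: append 20 -> window=[2, 20] -> max=20
step 7: append 8 -> window=[20, 8] -> max=20
step 8: append 17 -> window=[8, 17] -> max=17
step 9: append 16 -> window=[17, 16] -> max=17
step 10: append 21 -> window=[16, 21] -> max=21
step 11: append 18 -> window=[21, 18] -> max=21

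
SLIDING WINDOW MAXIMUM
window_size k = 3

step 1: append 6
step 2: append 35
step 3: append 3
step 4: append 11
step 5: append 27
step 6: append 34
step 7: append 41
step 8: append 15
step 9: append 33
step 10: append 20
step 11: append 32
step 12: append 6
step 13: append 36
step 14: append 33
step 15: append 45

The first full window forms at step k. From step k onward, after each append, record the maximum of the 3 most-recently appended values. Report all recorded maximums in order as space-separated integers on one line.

step 1: append 6 -> window=[6] (not full yet)
step 2: append 35 -> window=[6, 35] (not full yet)
step 3: append 3 -> window=[6, 35, 3] -> max=35
step 4: append 11 -> window=[35, 3, 11] -> max=35
step 5: append 27 -> window=[3, 11, 27] -> max=27
step 6: append 34 -> window=[11, 27, 34] -> max=34
step 7: append 41 -> window=[27, 34, 41] -> max=41
step 8: append 15 -> window=[34, 41, 15] -> max=41
step 9: append 33 -> window=[41, 15, 33] -> max=41
step 10: append 20 -> window=[15, 33, 20] -> max=33
step 11: append 32 -> window=[33, 20, 32] -> max=33
step 12: append 6 -> window=[20, 32, 6] -> max=32
step 13: append 36 -> window=[32, 6, 36] -> max=36
step 14: append 33 -> window=[6, 36, 33] -> max=36
step 15: append 45 -> window=[36, 33, 45] -> max=45

Answer: 35 35 27 34 41 41 41 33 33 32 36 36 45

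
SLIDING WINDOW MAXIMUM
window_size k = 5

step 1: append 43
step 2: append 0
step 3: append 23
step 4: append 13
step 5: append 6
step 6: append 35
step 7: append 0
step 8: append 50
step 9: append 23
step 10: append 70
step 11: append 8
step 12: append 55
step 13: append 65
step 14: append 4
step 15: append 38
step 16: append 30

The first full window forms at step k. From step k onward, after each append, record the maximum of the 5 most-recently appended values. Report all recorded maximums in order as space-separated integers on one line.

step 1: append 43 -> window=[43] (not full yet)
step 2: append 0 -> window=[43, 0] (not full yet)
step 3: append 23 -> window=[43, 0, 23] (not full yet)
step 4: append 13 -> window=[43, 0, 23, 13] (not full yet)
step 5: append 6 -> window=[43, 0, 23, 13, 6] -> max=43
step 6: append 35 -> window=[0, 23, 13, 6, 35] -> max=35
step 7: append 0 -> window=[23, 13, 6, 35, 0] -> max=35
step 8: append 50 -> window=[13, 6, 35, 0, 50] -> max=50
step 9: append 23 -> window=[6, 35, 0, 50, 23] -> max=50
step 10: append 70 -> window=[35, 0, 50, 23, 70] -> max=70
step 11: append 8 -> window=[0, 50, 23, 70, 8] -> max=70
step 12: append 55 -> window=[50, 23, 70, 8, 55] -> max=70
step 13: append 65 -> window=[23, 70, 8, 55, 65] -> max=70
step 14: append 4 -> window=[70, 8, 55, 65, 4] -> max=70
step 15: append 38 -> window=[8, 55, 65, 4, 38] -> max=65
step 16: append 30 -> window=[55, 65, 4, 38, 30] -> max=65

Answer: 43 35 35 50 50 70 70 70 70 70 65 65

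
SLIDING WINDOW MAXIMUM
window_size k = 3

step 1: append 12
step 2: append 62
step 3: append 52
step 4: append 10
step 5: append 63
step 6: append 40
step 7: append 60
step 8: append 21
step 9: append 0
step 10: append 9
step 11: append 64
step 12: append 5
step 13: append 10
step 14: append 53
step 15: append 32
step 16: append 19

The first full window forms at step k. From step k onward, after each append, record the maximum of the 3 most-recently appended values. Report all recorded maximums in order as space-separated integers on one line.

step 1: append 12 -> window=[12] (not full yet)
step 2: append 62 -> window=[12, 62] (not full yet)
step 3: append 52 -> window=[12, 62, 52] -> max=62
step 4: append 10 -> window=[62, 52, 10] -> max=62
step 5: append 63 -> window=[52, 10, 63] -> max=63
step 6: append 40 -> window=[10, 63, 40] -> max=63
step 7: append 60 -> window=[63, 40, 60] -> max=63
step 8: append 21 -> window=[40, 60, 21] -> max=60
step 9: append 0 -> window=[60, 21, 0] -> max=60
step 10: append 9 -> window=[21, 0, 9] -> max=21
step 11: append 64 -> window=[0, 9, 64] -> max=64
step 12: append 5 -> window=[9, 64, 5] -> max=64
step 13: append 10 -> window=[64, 5, 10] -> max=64
step 14: append 53 -> window=[5, 10, 53] -> max=53
step 15: append 32 -> window=[10, 53, 32] -> max=53
step 16: append 19 -> window=[53, 32, 19] -> max=53

Answer: 62 62 63 63 63 60 60 21 64 64 64 53 53 53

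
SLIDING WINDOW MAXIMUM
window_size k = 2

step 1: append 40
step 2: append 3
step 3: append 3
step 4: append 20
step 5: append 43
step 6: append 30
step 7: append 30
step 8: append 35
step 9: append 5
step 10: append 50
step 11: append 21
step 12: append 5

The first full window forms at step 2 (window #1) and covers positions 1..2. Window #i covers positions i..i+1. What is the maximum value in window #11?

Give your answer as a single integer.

Answer: 21

Derivation:
step 1: append 40 -> window=[40] (not full yet)
step 2: append 3 -> window=[40, 3] -> max=40
step 3: append 3 -> window=[3, 3] -> max=3
step 4: append 20 -> window=[3, 20] -> max=20
step 5: append 43 -> window=[20, 43] -> max=43
step 6: append 30 -> window=[43, 30] -> max=43
step 7: append 30 -> window=[30, 30] -> max=30
step 8: append 35 -> window=[30, 35] -> max=35
step 9: append 5 -> window=[35, 5] -> max=35
step 10: append 50 -> window=[5, 50] -> max=50
step 11: append 21 -> window=[50, 21] -> max=50
step 12: append 5 -> window=[21, 5] -> max=21
Window #11 max = 21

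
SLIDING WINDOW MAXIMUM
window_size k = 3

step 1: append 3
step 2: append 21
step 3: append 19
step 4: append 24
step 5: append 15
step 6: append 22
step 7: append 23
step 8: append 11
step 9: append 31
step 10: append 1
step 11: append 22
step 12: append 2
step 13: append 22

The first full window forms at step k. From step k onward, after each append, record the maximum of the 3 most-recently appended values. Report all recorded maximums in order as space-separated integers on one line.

Answer: 21 24 24 24 23 23 31 31 31 22 22

Derivation:
step 1: append 3 -> window=[3] (not full yet)
step 2: append 21 -> window=[3, 21] (not full yet)
step 3: append 19 -> window=[3, 21, 19] -> max=21
step 4: append 24 -> window=[21, 19, 24] -> max=24
step 5: append 15 -> window=[19, 24, 15] -> max=24
step 6: append 22 -> window=[24, 15, 22] -> max=24
step 7: append 23 -> window=[15, 22, 23] -> max=23
step 8: append 11 -> window=[22, 23, 11] -> max=23
step 9: append 31 -> window=[23, 11, 31] -> max=31
step 10: append 1 -> window=[11, 31, 1] -> max=31
step 11: append 22 -> window=[31, 1, 22] -> max=31
step 12: append 2 -> window=[1, 22, 2] -> max=22
step 13: append 22 -> window=[22, 2, 22] -> max=22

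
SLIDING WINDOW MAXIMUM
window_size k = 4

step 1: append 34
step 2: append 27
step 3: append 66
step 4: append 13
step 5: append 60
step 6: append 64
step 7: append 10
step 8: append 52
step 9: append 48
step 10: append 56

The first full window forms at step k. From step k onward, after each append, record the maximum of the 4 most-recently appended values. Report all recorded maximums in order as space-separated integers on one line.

Answer: 66 66 66 64 64 64 56

Derivation:
step 1: append 34 -> window=[34] (not full yet)
step 2: append 27 -> window=[34, 27] (not full yet)
step 3: append 66 -> window=[34, 27, 66] (not full yet)
step 4: append 13 -> window=[34, 27, 66, 13] -> max=66
step 5: append 60 -> window=[27, 66, 13, 60] -> max=66
step 6: append 64 -> window=[66, 13, 60, 64] -> max=66
step 7: append 10 -> window=[13, 60, 64, 10] -> max=64
step 8: append 52 -> window=[60, 64, 10, 52] -> max=64
step 9: append 48 -> window=[64, 10, 52, 48] -> max=64
step 10: append 56 -> window=[10, 52, 48, 56] -> max=56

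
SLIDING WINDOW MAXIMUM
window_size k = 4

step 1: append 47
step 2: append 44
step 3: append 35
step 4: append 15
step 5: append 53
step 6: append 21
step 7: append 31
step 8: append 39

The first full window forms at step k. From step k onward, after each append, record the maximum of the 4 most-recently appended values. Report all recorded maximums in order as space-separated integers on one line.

Answer: 47 53 53 53 53

Derivation:
step 1: append 47 -> window=[47] (not full yet)
step 2: append 44 -> window=[47, 44] (not full yet)
step 3: append 35 -> window=[47, 44, 35] (not full yet)
step 4: append 15 -> window=[47, 44, 35, 15] -> max=47
step 5: append 53 -> window=[44, 35, 15, 53] -> max=53
step 6: append 21 -> window=[35, 15, 53, 21] -> max=53
step 7: append 31 -> window=[15, 53, 21, 31] -> max=53
step 8: append 39 -> window=[53, 21, 31, 39] -> max=53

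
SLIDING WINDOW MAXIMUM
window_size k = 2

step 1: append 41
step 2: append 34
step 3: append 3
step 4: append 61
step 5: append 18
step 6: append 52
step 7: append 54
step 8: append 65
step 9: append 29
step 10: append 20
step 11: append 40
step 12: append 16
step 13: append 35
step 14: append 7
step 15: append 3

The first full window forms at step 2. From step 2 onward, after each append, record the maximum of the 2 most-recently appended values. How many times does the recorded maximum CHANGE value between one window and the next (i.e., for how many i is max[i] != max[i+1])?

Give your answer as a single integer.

step 1: append 41 -> window=[41] (not full yet)
step 2: append 34 -> window=[41, 34] -> max=41
step 3: append 3 -> window=[34, 3] -> max=34
step 4: append 61 -> window=[3, 61] -> max=61
step 5: append 18 -> window=[61, 18] -> max=61
step 6: append 52 -> window=[18, 52] -> max=52
step 7: append 54 -> window=[52, 54] -> max=54
step 8: append 65 -> window=[54, 65] -> max=65
step 9: append 29 -> window=[65, 29] -> max=65
step 10: append 20 -> window=[29, 20] -> max=29
step 11: append 40 -> window=[20, 40] -> max=40
step 12: append 16 -> window=[40, 16] -> max=40
step 13: append 35 -> window=[16, 35] -> max=35
step 14: append 7 -> window=[35, 7] -> max=35
step 15: append 3 -> window=[7, 3] -> max=7
Recorded maximums: 41 34 61 61 52 54 65 65 29 40 40 35 35 7
Changes between consecutive maximums: 9

Answer: 9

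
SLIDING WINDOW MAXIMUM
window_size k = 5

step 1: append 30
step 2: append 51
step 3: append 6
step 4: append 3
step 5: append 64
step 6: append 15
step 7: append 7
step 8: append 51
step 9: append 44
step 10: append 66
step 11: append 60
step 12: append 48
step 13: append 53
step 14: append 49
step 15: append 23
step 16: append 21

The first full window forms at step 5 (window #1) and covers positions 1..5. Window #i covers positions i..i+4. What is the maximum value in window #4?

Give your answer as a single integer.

step 1: append 30 -> window=[30] (not full yet)
step 2: append 51 -> window=[30, 51] (not full yet)
step 3: append 6 -> window=[30, 51, 6] (not full yet)
step 4: append 3 -> window=[30, 51, 6, 3] (not full yet)
step 5: append 64 -> window=[30, 51, 6, 3, 64] -> max=64
step 6: append 15 -> window=[51, 6, 3, 64, 15] -> max=64
step 7: append 7 -> window=[6, 3, 64, 15, 7] -> max=64
step 8: append 51 -> window=[3, 64, 15, 7, 51] -> max=64
Window #4 max = 64

Answer: 64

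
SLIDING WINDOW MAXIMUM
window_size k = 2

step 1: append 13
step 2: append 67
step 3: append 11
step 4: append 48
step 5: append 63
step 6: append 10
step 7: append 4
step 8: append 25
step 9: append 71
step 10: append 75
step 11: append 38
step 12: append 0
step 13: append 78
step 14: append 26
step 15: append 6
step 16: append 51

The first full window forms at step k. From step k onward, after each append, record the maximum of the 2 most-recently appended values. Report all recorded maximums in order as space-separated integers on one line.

Answer: 67 67 48 63 63 10 25 71 75 75 38 78 78 26 51

Derivation:
step 1: append 13 -> window=[13] (not full yet)
step 2: append 67 -> window=[13, 67] -> max=67
step 3: append 11 -> window=[67, 11] -> max=67
step 4: append 48 -> window=[11, 48] -> max=48
step 5: append 63 -> window=[48, 63] -> max=63
step 6: append 10 -> window=[63, 10] -> max=63
step 7: append 4 -> window=[10, 4] -> max=10
step 8: append 25 -> window=[4, 25] -> max=25
step 9: append 71 -> window=[25, 71] -> max=71
step 10: append 75 -> window=[71, 75] -> max=75
step 11: append 38 -> window=[75, 38] -> max=75
step 12: append 0 -> window=[38, 0] -> max=38
step 13: append 78 -> window=[0, 78] -> max=78
step 14: append 26 -> window=[78, 26] -> max=78
step 15: append 6 -> window=[26, 6] -> max=26
step 16: append 51 -> window=[6, 51] -> max=51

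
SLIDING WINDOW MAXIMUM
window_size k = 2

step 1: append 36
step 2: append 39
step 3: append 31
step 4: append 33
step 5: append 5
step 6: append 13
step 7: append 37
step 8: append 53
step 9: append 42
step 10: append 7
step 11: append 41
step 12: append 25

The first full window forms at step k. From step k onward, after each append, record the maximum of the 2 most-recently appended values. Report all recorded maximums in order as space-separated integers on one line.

step 1: append 36 -> window=[36] (not full yet)
step 2: append 39 -> window=[36, 39] -> max=39
step 3: append 31 -> window=[39, 31] -> max=39
step 4: append 33 -> window=[31, 33] -> max=33
step 5: append 5 -> window=[33, 5] -> max=33
step 6: append 13 -> window=[5, 13] -> max=13
step 7: append 37 -> window=[13, 37] -> max=37
step 8: append 53 -> window=[37, 53] -> max=53
step 9: append 42 -> window=[53, 42] -> max=53
step 10: append 7 -> window=[42, 7] -> max=42
step 11: append 41 -> window=[7, 41] -> max=41
step 12: append 25 -> window=[41, 25] -> max=41

Answer: 39 39 33 33 13 37 53 53 42 41 41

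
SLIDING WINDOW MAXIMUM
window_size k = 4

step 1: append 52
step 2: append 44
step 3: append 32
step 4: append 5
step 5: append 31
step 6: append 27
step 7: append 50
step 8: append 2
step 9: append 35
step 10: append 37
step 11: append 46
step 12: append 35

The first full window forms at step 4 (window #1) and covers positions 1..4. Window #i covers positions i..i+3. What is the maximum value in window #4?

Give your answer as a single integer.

Answer: 50

Derivation:
step 1: append 52 -> window=[52] (not full yet)
step 2: append 44 -> window=[52, 44] (not full yet)
step 3: append 32 -> window=[52, 44, 32] (not full yet)
step 4: append 5 -> window=[52, 44, 32, 5] -> max=52
step 5: append 31 -> window=[44, 32, 5, 31] -> max=44
step 6: append 27 -> window=[32, 5, 31, 27] -> max=32
step 7: append 50 -> window=[5, 31, 27, 50] -> max=50
Window #4 max = 50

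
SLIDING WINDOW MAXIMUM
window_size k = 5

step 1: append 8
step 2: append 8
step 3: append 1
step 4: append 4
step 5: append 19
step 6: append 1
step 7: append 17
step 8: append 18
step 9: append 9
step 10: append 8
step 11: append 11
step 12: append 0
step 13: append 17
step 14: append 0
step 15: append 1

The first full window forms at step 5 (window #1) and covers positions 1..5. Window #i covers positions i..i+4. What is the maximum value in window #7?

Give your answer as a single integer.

step 1: append 8 -> window=[8] (not full yet)
step 2: append 8 -> window=[8, 8] (not full yet)
step 3: append 1 -> window=[8, 8, 1] (not full yet)
step 4: append 4 -> window=[8, 8, 1, 4] (not full yet)
step 5: append 19 -> window=[8, 8, 1, 4, 19] -> max=19
step 6: append 1 -> window=[8, 1, 4, 19, 1] -> max=19
step 7: append 17 -> window=[1, 4, 19, 1, 17] -> max=19
step 8: append 18 -> window=[4, 19, 1, 17, 18] -> max=19
step 9: append 9 -> window=[19, 1, 17, 18, 9] -> max=19
step 10: append 8 -> window=[1, 17, 18, 9, 8] -> max=18
step 11: append 11 -> window=[17, 18, 9, 8, 11] -> max=18
Window #7 max = 18

Answer: 18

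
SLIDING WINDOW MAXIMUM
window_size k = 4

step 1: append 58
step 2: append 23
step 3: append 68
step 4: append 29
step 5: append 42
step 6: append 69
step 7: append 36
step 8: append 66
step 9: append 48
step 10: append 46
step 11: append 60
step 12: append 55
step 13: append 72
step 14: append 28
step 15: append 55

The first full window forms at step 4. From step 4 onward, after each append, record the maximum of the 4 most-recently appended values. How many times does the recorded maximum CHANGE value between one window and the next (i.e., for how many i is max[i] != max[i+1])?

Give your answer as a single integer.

Answer: 4

Derivation:
step 1: append 58 -> window=[58] (not full yet)
step 2: append 23 -> window=[58, 23] (not full yet)
step 3: append 68 -> window=[58, 23, 68] (not full yet)
step 4: append 29 -> window=[58, 23, 68, 29] -> max=68
step 5: append 42 -> window=[23, 68, 29, 42] -> max=68
step 6: append 69 -> window=[68, 29, 42, 69] -> max=69
step 7: append 36 -> window=[29, 42, 69, 36] -> max=69
step 8: append 66 -> window=[42, 69, 36, 66] -> max=69
step 9: append 48 -> window=[69, 36, 66, 48] -> max=69
step 10: append 46 -> window=[36, 66, 48, 46] -> max=66
step 11: append 60 -> window=[66, 48, 46, 60] -> max=66
step 12: append 55 -> window=[48, 46, 60, 55] -> max=60
step 13: append 72 -> window=[46, 60, 55, 72] -> max=72
step 14: append 28 -> window=[60, 55, 72, 28] -> max=72
step 15: append 55 -> window=[55, 72, 28, 55] -> max=72
Recorded maximums: 68 68 69 69 69 69 66 66 60 72 72 72
Changes between consecutive maximums: 4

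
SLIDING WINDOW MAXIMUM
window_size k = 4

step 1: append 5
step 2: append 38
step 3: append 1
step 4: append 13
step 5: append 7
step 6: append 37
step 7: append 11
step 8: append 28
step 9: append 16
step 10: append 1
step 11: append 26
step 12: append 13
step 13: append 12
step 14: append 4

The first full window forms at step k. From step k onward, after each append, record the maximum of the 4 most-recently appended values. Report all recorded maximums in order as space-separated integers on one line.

Answer: 38 38 37 37 37 37 28 28 26 26 26

Derivation:
step 1: append 5 -> window=[5] (not full yet)
step 2: append 38 -> window=[5, 38] (not full yet)
step 3: append 1 -> window=[5, 38, 1] (not full yet)
step 4: append 13 -> window=[5, 38, 1, 13] -> max=38
step 5: append 7 -> window=[38, 1, 13, 7] -> max=38
step 6: append 37 -> window=[1, 13, 7, 37] -> max=37
step 7: append 11 -> window=[13, 7, 37, 11] -> max=37
step 8: append 28 -> window=[7, 37, 11, 28] -> max=37
step 9: append 16 -> window=[37, 11, 28, 16] -> max=37
step 10: append 1 -> window=[11, 28, 16, 1] -> max=28
step 11: append 26 -> window=[28, 16, 1, 26] -> max=28
step 12: append 13 -> window=[16, 1, 26, 13] -> max=26
step 13: append 12 -> window=[1, 26, 13, 12] -> max=26
step 14: append 4 -> window=[26, 13, 12, 4] -> max=26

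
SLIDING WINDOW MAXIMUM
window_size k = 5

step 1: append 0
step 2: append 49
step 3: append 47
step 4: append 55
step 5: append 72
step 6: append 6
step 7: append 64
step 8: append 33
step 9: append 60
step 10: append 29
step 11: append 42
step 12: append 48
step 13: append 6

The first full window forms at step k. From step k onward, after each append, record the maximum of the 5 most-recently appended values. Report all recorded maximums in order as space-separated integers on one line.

step 1: append 0 -> window=[0] (not full yet)
step 2: append 49 -> window=[0, 49] (not full yet)
step 3: append 47 -> window=[0, 49, 47] (not full yet)
step 4: append 55 -> window=[0, 49, 47, 55] (not full yet)
step 5: append 72 -> window=[0, 49, 47, 55, 72] -> max=72
step 6: append 6 -> window=[49, 47, 55, 72, 6] -> max=72
step 7: append 64 -> window=[47, 55, 72, 6, 64] -> max=72
step 8: append 33 -> window=[55, 72, 6, 64, 33] -> max=72
step 9: append 60 -> window=[72, 6, 64, 33, 60] -> max=72
step 10: append 29 -> window=[6, 64, 33, 60, 29] -> max=64
step 11: append 42 -> window=[64, 33, 60, 29, 42] -> max=64
step 12: append 48 -> window=[33, 60, 29, 42, 48] -> max=60
step 13: append 6 -> window=[60, 29, 42, 48, 6] -> max=60

Answer: 72 72 72 72 72 64 64 60 60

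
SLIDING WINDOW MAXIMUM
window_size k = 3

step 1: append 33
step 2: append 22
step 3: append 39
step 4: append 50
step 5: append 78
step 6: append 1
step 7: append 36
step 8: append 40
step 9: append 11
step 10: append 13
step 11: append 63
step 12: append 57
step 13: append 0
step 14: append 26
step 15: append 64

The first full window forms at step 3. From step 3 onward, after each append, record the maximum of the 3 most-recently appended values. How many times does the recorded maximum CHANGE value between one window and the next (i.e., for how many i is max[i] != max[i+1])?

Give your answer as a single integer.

step 1: append 33 -> window=[33] (not full yet)
step 2: append 22 -> window=[33, 22] (not full yet)
step 3: append 39 -> window=[33, 22, 39] -> max=39
step 4: append 50 -> window=[22, 39, 50] -> max=50
step 5: append 78 -> window=[39, 50, 78] -> max=78
step 6: append 1 -> window=[50, 78, 1] -> max=78
step 7: append 36 -> window=[78, 1, 36] -> max=78
step 8: append 40 -> window=[1, 36, 40] -> max=40
step 9: append 11 -> window=[36, 40, 11] -> max=40
step 10: append 13 -> window=[40, 11, 13] -> max=40
step 11: append 63 -> window=[11, 13, 63] -> max=63
step 12: append 57 -> window=[13, 63, 57] -> max=63
step 13: append 0 -> window=[63, 57, 0] -> max=63
step 14: append 26 -> window=[57, 0, 26] -> max=57
step 15: append 64 -> window=[0, 26, 64] -> max=64
Recorded maximums: 39 50 78 78 78 40 40 40 63 63 63 57 64
Changes between consecutive maximums: 6

Answer: 6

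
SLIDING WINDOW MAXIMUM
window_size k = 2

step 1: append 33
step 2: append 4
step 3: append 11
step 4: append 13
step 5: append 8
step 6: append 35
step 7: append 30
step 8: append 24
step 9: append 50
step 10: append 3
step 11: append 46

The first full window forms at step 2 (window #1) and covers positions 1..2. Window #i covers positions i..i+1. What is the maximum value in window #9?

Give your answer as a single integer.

step 1: append 33 -> window=[33] (not full yet)
step 2: append 4 -> window=[33, 4] -> max=33
step 3: append 11 -> window=[4, 11] -> max=11
step 4: append 13 -> window=[11, 13] -> max=13
step 5: append 8 -> window=[13, 8] -> max=13
step 6: append 35 -> window=[8, 35] -> max=35
step 7: append 30 -> window=[35, 30] -> max=35
step 8: append 24 -> window=[30, 24] -> max=30
step 9: append 50 -> window=[24, 50] -> max=50
step 10: append 3 -> window=[50, 3] -> max=50
Window #9 max = 50

Answer: 50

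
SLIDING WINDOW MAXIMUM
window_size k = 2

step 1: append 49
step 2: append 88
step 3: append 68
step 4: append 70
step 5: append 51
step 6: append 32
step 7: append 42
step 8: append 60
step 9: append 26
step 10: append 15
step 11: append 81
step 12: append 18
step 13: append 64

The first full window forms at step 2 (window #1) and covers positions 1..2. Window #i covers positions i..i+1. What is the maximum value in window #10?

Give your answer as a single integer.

Answer: 81

Derivation:
step 1: append 49 -> window=[49] (not full yet)
step 2: append 88 -> window=[49, 88] -> max=88
step 3: append 68 -> window=[88, 68] -> max=88
step 4: append 70 -> window=[68, 70] -> max=70
step 5: append 51 -> window=[70, 51] -> max=70
step 6: append 32 -> window=[51, 32] -> max=51
step 7: append 42 -> window=[32, 42] -> max=42
step 8: append 60 -> window=[42, 60] -> max=60
step 9: append 26 -> window=[60, 26] -> max=60
step 10: append 15 -> window=[26, 15] -> max=26
step 11: append 81 -> window=[15, 81] -> max=81
Window #10 max = 81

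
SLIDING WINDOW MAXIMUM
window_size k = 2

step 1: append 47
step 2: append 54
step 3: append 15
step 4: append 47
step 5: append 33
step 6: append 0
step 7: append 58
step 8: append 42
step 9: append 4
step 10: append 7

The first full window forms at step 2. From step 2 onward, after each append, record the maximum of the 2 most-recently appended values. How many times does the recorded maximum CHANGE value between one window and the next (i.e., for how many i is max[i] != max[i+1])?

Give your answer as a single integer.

step 1: append 47 -> window=[47] (not full yet)
step 2: append 54 -> window=[47, 54] -> max=54
step 3: append 15 -> window=[54, 15] -> max=54
step 4: append 47 -> window=[15, 47] -> max=47
step 5: append 33 -> window=[47, 33] -> max=47
step 6: append 0 -> window=[33, 0] -> max=33
step 7: append 58 -> window=[0, 58] -> max=58
step 8: append 42 -> window=[58, 42] -> max=58
step 9: append 4 -> window=[42, 4] -> max=42
step 10: append 7 -> window=[4, 7] -> max=7
Recorded maximums: 54 54 47 47 33 58 58 42 7
Changes between consecutive maximums: 5

Answer: 5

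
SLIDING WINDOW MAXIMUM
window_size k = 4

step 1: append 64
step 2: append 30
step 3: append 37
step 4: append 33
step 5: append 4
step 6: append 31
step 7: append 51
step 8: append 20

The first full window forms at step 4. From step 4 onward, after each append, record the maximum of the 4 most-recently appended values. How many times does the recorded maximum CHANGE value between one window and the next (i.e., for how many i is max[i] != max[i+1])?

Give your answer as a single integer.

step 1: append 64 -> window=[64] (not full yet)
step 2: append 30 -> window=[64, 30] (not full yet)
step 3: append 37 -> window=[64, 30, 37] (not full yet)
step 4: append 33 -> window=[64, 30, 37, 33] -> max=64
step 5: append 4 -> window=[30, 37, 33, 4] -> max=37
step 6: append 31 -> window=[37, 33, 4, 31] -> max=37
step 7: append 51 -> window=[33, 4, 31, 51] -> max=51
step 8: append 20 -> window=[4, 31, 51, 20] -> max=51
Recorded maximums: 64 37 37 51 51
Changes between consecutive maximums: 2

Answer: 2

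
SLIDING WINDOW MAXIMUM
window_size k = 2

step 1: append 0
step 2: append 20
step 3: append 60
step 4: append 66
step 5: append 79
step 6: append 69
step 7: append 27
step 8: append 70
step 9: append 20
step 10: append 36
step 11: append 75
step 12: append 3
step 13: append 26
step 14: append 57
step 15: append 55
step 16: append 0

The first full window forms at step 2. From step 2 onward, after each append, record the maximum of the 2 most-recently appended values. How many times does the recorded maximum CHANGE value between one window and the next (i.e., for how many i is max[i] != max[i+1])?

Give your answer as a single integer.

Answer: 10

Derivation:
step 1: append 0 -> window=[0] (not full yet)
step 2: append 20 -> window=[0, 20] -> max=20
step 3: append 60 -> window=[20, 60] -> max=60
step 4: append 66 -> window=[60, 66] -> max=66
step 5: append 79 -> window=[66, 79] -> max=79
step 6: append 69 -> window=[79, 69] -> max=79
step 7: append 27 -> window=[69, 27] -> max=69
step 8: append 70 -> window=[27, 70] -> max=70
step 9: append 20 -> window=[70, 20] -> max=70
step 10: append 36 -> window=[20, 36] -> max=36
step 11: append 75 -> window=[36, 75] -> max=75
step 12: append 3 -> window=[75, 3] -> max=75
step 13: append 26 -> window=[3, 26] -> max=26
step 14: append 57 -> window=[26, 57] -> max=57
step 15: append 55 -> window=[57, 55] -> max=57
step 16: append 0 -> window=[55, 0] -> max=55
Recorded maximums: 20 60 66 79 79 69 70 70 36 75 75 26 57 57 55
Changes between consecutive maximums: 10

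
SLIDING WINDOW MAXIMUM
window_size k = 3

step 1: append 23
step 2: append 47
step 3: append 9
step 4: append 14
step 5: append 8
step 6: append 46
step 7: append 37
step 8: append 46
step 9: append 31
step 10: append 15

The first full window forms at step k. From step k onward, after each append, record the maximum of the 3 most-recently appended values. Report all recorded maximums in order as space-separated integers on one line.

Answer: 47 47 14 46 46 46 46 46

Derivation:
step 1: append 23 -> window=[23] (not full yet)
step 2: append 47 -> window=[23, 47] (not full yet)
step 3: append 9 -> window=[23, 47, 9] -> max=47
step 4: append 14 -> window=[47, 9, 14] -> max=47
step 5: append 8 -> window=[9, 14, 8] -> max=14
step 6: append 46 -> window=[14, 8, 46] -> max=46
step 7: append 37 -> window=[8, 46, 37] -> max=46
step 8: append 46 -> window=[46, 37, 46] -> max=46
step 9: append 31 -> window=[37, 46, 31] -> max=46
step 10: append 15 -> window=[46, 31, 15] -> max=46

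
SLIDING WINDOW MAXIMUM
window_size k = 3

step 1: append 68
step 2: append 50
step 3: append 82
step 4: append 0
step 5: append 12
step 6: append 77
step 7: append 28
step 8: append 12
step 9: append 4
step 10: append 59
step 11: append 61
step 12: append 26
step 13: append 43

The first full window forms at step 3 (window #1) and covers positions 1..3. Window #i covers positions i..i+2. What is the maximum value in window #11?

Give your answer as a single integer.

Answer: 61

Derivation:
step 1: append 68 -> window=[68] (not full yet)
step 2: append 50 -> window=[68, 50] (not full yet)
step 3: append 82 -> window=[68, 50, 82] -> max=82
step 4: append 0 -> window=[50, 82, 0] -> max=82
step 5: append 12 -> window=[82, 0, 12] -> max=82
step 6: append 77 -> window=[0, 12, 77] -> max=77
step 7: append 28 -> window=[12, 77, 28] -> max=77
step 8: append 12 -> window=[77, 28, 12] -> max=77
step 9: append 4 -> window=[28, 12, 4] -> max=28
step 10: append 59 -> window=[12, 4, 59] -> max=59
step 11: append 61 -> window=[4, 59, 61] -> max=61
step 12: append 26 -> window=[59, 61, 26] -> max=61
step 13: append 43 -> window=[61, 26, 43] -> max=61
Window #11 max = 61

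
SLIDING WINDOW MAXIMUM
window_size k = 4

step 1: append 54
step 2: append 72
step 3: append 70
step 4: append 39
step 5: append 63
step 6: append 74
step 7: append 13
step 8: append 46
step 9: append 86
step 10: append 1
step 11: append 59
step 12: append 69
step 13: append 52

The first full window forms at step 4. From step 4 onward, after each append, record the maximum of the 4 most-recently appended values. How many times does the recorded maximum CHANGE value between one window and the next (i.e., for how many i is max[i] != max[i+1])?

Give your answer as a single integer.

step 1: append 54 -> window=[54] (not full yet)
step 2: append 72 -> window=[54, 72] (not full yet)
step 3: append 70 -> window=[54, 72, 70] (not full yet)
step 4: append 39 -> window=[54, 72, 70, 39] -> max=72
step 5: append 63 -> window=[72, 70, 39, 63] -> max=72
step 6: append 74 -> window=[70, 39, 63, 74] -> max=74
step 7: append 13 -> window=[39, 63, 74, 13] -> max=74
step 8: append 46 -> window=[63, 74, 13, 46] -> max=74
step 9: append 86 -> window=[74, 13, 46, 86] -> max=86
step 10: append 1 -> window=[13, 46, 86, 1] -> max=86
step 11: append 59 -> window=[46, 86, 1, 59] -> max=86
step 12: append 69 -> window=[86, 1, 59, 69] -> max=86
step 13: append 52 -> window=[1, 59, 69, 52] -> max=69
Recorded maximums: 72 72 74 74 74 86 86 86 86 69
Changes between consecutive maximums: 3

Answer: 3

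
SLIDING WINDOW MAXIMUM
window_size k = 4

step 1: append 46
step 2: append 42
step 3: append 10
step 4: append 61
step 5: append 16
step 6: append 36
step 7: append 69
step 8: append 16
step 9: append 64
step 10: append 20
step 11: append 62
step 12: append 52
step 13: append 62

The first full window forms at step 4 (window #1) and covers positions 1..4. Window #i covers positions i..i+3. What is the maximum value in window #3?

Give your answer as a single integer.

Answer: 61

Derivation:
step 1: append 46 -> window=[46] (not full yet)
step 2: append 42 -> window=[46, 42] (not full yet)
step 3: append 10 -> window=[46, 42, 10] (not full yet)
step 4: append 61 -> window=[46, 42, 10, 61] -> max=61
step 5: append 16 -> window=[42, 10, 61, 16] -> max=61
step 6: append 36 -> window=[10, 61, 16, 36] -> max=61
Window #3 max = 61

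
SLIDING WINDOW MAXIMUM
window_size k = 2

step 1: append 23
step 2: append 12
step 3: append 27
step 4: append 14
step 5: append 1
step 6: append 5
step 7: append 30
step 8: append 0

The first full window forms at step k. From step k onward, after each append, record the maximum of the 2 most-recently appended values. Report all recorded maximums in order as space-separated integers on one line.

Answer: 23 27 27 14 5 30 30

Derivation:
step 1: append 23 -> window=[23] (not full yet)
step 2: append 12 -> window=[23, 12] -> max=23
step 3: append 27 -> window=[12, 27] -> max=27
step 4: append 14 -> window=[27, 14] -> max=27
step 5: append 1 -> window=[14, 1] -> max=14
step 6: append 5 -> window=[1, 5] -> max=5
step 7: append 30 -> window=[5, 30] -> max=30
step 8: append 0 -> window=[30, 0] -> max=30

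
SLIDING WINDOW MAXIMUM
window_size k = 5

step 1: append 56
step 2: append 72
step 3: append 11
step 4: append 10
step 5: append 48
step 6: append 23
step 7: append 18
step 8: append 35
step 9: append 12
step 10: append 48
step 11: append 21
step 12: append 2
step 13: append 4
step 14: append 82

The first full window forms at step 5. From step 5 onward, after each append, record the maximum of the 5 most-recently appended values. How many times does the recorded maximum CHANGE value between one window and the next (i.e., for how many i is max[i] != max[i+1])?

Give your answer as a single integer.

step 1: append 56 -> window=[56] (not full yet)
step 2: append 72 -> window=[56, 72] (not full yet)
step 3: append 11 -> window=[56, 72, 11] (not full yet)
step 4: append 10 -> window=[56, 72, 11, 10] (not full yet)
step 5: append 48 -> window=[56, 72, 11, 10, 48] -> max=72
step 6: append 23 -> window=[72, 11, 10, 48, 23] -> max=72
step 7: append 18 -> window=[11, 10, 48, 23, 18] -> max=48
step 8: append 35 -> window=[10, 48, 23, 18, 35] -> max=48
step 9: append 12 -> window=[48, 23, 18, 35, 12] -> max=48
step 10: append 48 -> window=[23, 18, 35, 12, 48] -> max=48
step 11: append 21 -> window=[18, 35, 12, 48, 21] -> max=48
step 12: append 2 -> window=[35, 12, 48, 21, 2] -> max=48
step 13: append 4 -> window=[12, 48, 21, 2, 4] -> max=48
step 14: append 82 -> window=[48, 21, 2, 4, 82] -> max=82
Recorded maximums: 72 72 48 48 48 48 48 48 48 82
Changes between consecutive maximums: 2

Answer: 2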